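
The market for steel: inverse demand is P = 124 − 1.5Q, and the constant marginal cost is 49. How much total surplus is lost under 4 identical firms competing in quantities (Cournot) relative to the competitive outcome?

DWL = 75

Under competition P = MC = 49, so Q = (124 − 49)/1.5 = 50.
With 4 symmetric Cournot firms, each firm's FOC gives 124 − 7.5q = 49, so q = 10, Q = 4·10 = 40, and P = 64.
DWL is the triangle between Q = 40 and Q = 50: ½·(50 − 40)·(64 − 49) = 75.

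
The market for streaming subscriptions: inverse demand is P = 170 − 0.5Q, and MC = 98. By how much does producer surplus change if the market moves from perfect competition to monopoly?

Under competition P = MC = 98, so Q = (170 − 98)/0.5 = 144.
PS = (98 − 98)·144 = 0.
The monopolist equates marginal revenue to marginal cost: 170 − Q = 98, so Q = 72. From demand, P = 134.
PS = (134 − 98)·72 = 2592.
Change in producer surplus: 2592 − 0 = 2592.

PS rises by 2592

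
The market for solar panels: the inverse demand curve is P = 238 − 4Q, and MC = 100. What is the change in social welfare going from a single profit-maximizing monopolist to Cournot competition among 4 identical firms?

Social welfare rises by 499.905

A monopolist chooses Q where MR = MC. MR = 238 − 8Q; setting this equal to 100 gives Q = 17.25 and P = 169.
CS = ½·(238 − 169)·17.25 = 595.125; PS = (169 − 100)·17.25 = 1190.25; TS = 1785.375.
In a 4-firm Cournot equilibrium, symmetry and the first-order condition give q = (238 − 100)/(20) = 6.9. So Q = 27.6 and P = 127.6.
CS = ½·(238 − 127.6)·27.6 = 1523.52; PS = (127.6 − 100)·27.6 = 761.76; TS = 2285.28.
Change in social welfare: 2285.28 − 1785.375 = 499.905.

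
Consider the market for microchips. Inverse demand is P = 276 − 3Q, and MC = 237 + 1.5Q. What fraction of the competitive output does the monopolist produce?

A monopolist chooses Q where MR = MC. MR = 276 − 6Q; setting this equal to 237 + 1.5Q gives Q = 5.2 and P = 260.4.
Under competition P = MC: 276 − 3Q = 237 + 1.5Q ⇒ Q = 26/3, P = 250.
Ratio Q_m/Q_c = 5.2/(26/3) = 0.6.

Q_m/Q_c = 0.6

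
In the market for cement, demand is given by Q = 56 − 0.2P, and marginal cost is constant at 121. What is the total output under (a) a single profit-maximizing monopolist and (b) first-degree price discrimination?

Inverting demand: P = 280 − 5Q.
Monopoly sets MR = MC: 280 − 10Q = 121 ⇒ Q = 15.9, P = 280 − 5·15.9 = 200.5.
A perfectly discriminating monopolist sells every unit with P(Q) ≥ MC(Q), so output equals the competitive quantity Q = 31.8. Each buyer pays their reservation price, so CS = 0 and the firm captures all surplus.

Monopoly: Q = 15.9; Perfect PD: Q = 31.8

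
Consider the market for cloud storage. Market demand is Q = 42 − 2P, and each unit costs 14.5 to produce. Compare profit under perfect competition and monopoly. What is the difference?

π rises by 21.125

Inverting demand: P = 21 − 0.5Q.
Under competition P = MC = 14.5, so Q = (21 − 14.5)/0.5 = 13.
Profit = (14.5 − 14.5)·13 = 0.
A monopolist chooses Q where MR = MC. MR = 21 − Q; setting this equal to 14.5 gives Q = 6.5 and P = 17.75.
Profit = (17.75 − 14.5)·6.5 = 21.125.
Change in profit: 21.125 − 0 = 21.125.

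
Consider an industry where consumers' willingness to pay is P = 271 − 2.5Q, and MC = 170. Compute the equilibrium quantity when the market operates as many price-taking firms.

Q = 40.4

Perfect competition: P = MC = 170, so 271 − 2.5Q = 170 and Q = 40.4.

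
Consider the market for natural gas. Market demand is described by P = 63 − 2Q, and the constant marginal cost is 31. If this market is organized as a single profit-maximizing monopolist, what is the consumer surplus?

Monopoly sets MR = MC: 63 − 4Q = 31 ⇒ Q = 8, P = 63 − 2·8 = 47.
CS = ½·(63 − 47)·8 = 64.

CS = 64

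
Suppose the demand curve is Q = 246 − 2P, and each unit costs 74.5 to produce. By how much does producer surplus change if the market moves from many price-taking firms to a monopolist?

Inverting demand: P = 123 − 0.5Q.
Competitive firms price at marginal cost: P = 74.5, giving Q = 97.
PS = (74.5 − 74.5)·97 = 0.
A monopolist chooses Q where MR = MC. MR = 123 − Q; setting this equal to 74.5 gives Q = 48.5 and P = 98.75.
PS = (98.75 − 74.5)·48.5 = 1176.125.
Change in producer surplus: 1176.125 − 0 = 1176.125.

PS rises by 1176.125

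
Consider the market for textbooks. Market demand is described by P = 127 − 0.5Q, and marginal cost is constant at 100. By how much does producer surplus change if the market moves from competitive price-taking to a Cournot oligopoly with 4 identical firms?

Producer surplus rises by 233.28

Competitive firms price at marginal cost: P = 100, giving Q = 54.
PS = (100 − 100)·54 = 0.
In a 4-firm Cournot equilibrium, symmetry and the first-order condition give q = (127 − 100)/(2.5) = 10.8. So Q = 43.2 and P = 105.4.
PS = (105.4 − 100)·43.2 = 233.28.
Change in producer surplus: 233.28 − 0 = 233.28.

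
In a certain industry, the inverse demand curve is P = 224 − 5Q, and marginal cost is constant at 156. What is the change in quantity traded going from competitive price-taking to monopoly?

Q falls by 6.8

Under competition P = MC = 156, so Q = (224 − 156)/5 = 13.6.
Monopoly sets MR = MC: 224 − 10Q = 156 ⇒ Q = 6.8, P = 224 − 5·6.8 = 190.
Change in quantity traded: 6.8 − 13.6 = −6.8.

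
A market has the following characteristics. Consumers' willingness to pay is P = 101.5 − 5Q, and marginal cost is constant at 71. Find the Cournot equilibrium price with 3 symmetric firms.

P = 78.625

With 3 symmetric Cournot firms, each firm's FOC gives 101.5 − 20q = 71, so q = 1.525, Q = 3·1.525 = 4.575, and P = 78.625.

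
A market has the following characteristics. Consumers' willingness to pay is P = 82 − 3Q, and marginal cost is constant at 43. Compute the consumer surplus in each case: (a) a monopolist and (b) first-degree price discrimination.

Monopoly: CS = 63.375; Perfect PD: CS = 0

The monopolist equates marginal revenue to marginal cost: 82 − 6Q = 43, so Q = 6.5. From demand, P = 62.5.
CS = ½·(82 − 62.5)·6.5 = 63.375.
Under first-degree price discrimination the firm charges each unit its demand price and produces up to where P = MC, i.e. Q = 13. Consumer surplus is zero; producer surplus equals total surplus.
CS = 0.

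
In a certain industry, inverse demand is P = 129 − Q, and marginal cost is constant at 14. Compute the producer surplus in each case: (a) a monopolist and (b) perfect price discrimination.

Monopoly: PS = 3306.25; Perfect PD: PS = 6612.5

A monopolist chooses Q where MR = MC. MR = 129 − 2Q; setting this equal to 14 gives Q = 57.5 and P = 71.5.
PS = (71.5 − 14)·57.5 = 3306.25.
A perfectly discriminating monopolist sells every unit with P(Q) ≥ MC(Q), so output equals the competitive quantity Q = 115. Each buyer pays their reservation price, so CS = 0 and the firm captures all surplus.
PS = ½·(129 − 14)·115 = 6612.5.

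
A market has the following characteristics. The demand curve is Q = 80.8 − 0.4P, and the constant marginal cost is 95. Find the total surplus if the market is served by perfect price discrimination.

Inverting demand: P = 202 − 2.5Q.
Under first-degree price discrimination the firm charges each unit its demand price and produces up to where P = MC, i.e. Q = 42.8. Consumer surplus is zero; producer surplus equals total surplus.
TS = 2289.8 (equal to competitive TS).

TS = 2289.8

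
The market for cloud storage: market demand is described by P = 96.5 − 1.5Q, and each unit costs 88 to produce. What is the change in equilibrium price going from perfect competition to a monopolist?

Under competition P = MC = 88, so Q = (96.5 − 88)/1.5 = 17/3.
The monopolist equates marginal revenue to marginal cost: 96.5 − 3Q = 88, so Q = 17/6. From demand, P = 92.25.
Change in equilibrium price: 92.25 − 88 = 4.25.

P rises by 4.25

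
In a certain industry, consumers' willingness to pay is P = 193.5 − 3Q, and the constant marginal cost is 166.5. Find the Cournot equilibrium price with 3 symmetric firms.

In a 3-firm Cournot equilibrium, symmetry and the first-order condition give q = (193.5 − 166.5)/(12) = 2.25. So Q = 6.75 and P = 173.25.

P = 173.25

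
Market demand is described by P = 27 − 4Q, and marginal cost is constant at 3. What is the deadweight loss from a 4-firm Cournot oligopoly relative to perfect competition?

Under competition P = MC = 3, so Q = (27 − 3)/4 = 6.
With 4 symmetric Cournot firms, each firm's FOC gives 27 − 20q = 3, so q = 1.2, Q = 4·1.2 = 4.8, and P = 7.8.
DWL is the triangle between Q = 4.8 and Q = 6: ½·(6 − 4.8)·(7.8 − 3) = 2.88.

DWL = 2.88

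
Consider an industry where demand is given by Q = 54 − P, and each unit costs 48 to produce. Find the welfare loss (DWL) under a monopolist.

Inverting demand: P = 54 − Q.
Perfect competition: P = MC = 48, so 54 − Q = 48 and Q = 6.
Monopoly sets MR = MC: 54 − 2Q = 48 ⇒ Q = 3, P = 54 − 3 = 51.
DWL is the triangle between Q = 3 and Q = 6: ½·(6 − 3)·(51 − 48) = 4.5.

DWL = 4.5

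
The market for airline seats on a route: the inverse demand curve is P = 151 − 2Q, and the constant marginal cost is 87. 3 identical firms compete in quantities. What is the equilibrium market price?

In a 3-firm Cournot equilibrium, symmetry and the first-order condition give q = (151 − 87)/(8) = 8. So Q = 24 and P = 103.

P = 103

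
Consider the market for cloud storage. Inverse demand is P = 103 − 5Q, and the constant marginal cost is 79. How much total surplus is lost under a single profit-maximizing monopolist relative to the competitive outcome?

DWL = 14.4

Perfect competition: P = MC = 79, so 103 − 5Q = 79 and Q = 4.8.
The monopolist equates marginal revenue to marginal cost: 103 − 10Q = 79, so Q = 2.4. From demand, P = 91.
DWL is the triangle between Q = 2.4 and Q = 4.8: ½·(4.8 − 2.4)·(91 − 79) = 14.4.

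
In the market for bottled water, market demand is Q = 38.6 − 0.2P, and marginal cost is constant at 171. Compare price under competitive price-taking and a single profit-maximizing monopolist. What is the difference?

Price rises by 11

Inverting demand: P = 193 − 5Q.
Competitive firms price at marginal cost: P = 171, giving Q = 4.4.
Monopoly sets MR = MC: 193 − 10Q = 171 ⇒ Q = 2.2, P = 193 − 5·2.2 = 182.
Change in price: 182 − 171 = 11.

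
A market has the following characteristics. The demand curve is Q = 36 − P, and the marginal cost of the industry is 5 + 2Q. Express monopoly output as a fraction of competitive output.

Inverting demand: P = 36 − Q.
The monopolist equates marginal revenue to marginal cost: 36 − 2Q = 5 + 2Q, so Q = 7.75. From demand, P = 28.25.
Competitive equilibrium sets price equal to marginal cost: 36 − Q = 5 + 2Q, so Q = 31/3 and P = 77/3.
Ratio Q_m/Q_c = 7.75/(31/3) = 0.75.

Q_m/Q_c = 0.75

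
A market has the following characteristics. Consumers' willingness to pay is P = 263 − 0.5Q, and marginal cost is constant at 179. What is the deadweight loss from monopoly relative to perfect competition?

DWL = 1764

Perfect competition: P = MC = 179, so 263 − 0.5Q = 179 and Q = 168.
The monopolist equates marginal revenue to marginal cost: 263 − Q = 179, so Q = 84. From demand, P = 221.
DWL is the triangle between Q = 84 and Q = 168: ½·(168 − 84)·(221 − 179) = 1764.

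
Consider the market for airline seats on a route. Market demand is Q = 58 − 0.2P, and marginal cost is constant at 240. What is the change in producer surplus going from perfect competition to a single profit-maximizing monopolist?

PS rises by 125

Inverting demand: P = 290 − 5Q.
Perfect competition: P = MC = 240, so 290 − 5Q = 240 and Q = 10.
PS = (240 − 240)·10 = 0.
The monopolist equates marginal revenue to marginal cost: 290 − 10Q = 240, so Q = 5. From demand, P = 265.
PS = (265 − 240)·5 = 125.
Change in producer surplus: 125 − 0 = 125.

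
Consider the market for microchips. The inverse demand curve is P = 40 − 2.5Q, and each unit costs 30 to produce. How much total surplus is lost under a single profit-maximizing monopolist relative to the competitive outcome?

DWL = 5

Competitive firms price at marginal cost: P = 30, giving Q = 4.
A monopolist chooses Q where MR = MC. MR = 40 − 5Q; setting this equal to 30 gives Q = 2 and P = 35.
DWL is the triangle between Q = 2 and Q = 4: ½·(4 − 2)·(35 − 30) = 5.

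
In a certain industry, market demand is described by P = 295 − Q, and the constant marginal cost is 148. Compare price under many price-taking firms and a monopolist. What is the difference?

Under competition P = MC = 148, so Q = (295 − 148)/1 = 147.
A monopolist chooses Q where MR = MC. MR = 295 − 2Q; setting this equal to 148 gives Q = 73.5 and P = 221.5.
Change in price: 221.5 − 148 = 73.5.

Price rises by 73.5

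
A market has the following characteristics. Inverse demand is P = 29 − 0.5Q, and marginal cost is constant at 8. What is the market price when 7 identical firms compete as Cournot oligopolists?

P = 10.625

In a 7-firm Cournot equilibrium, symmetry and the first-order condition give q = (29 − 8)/(4) = 5.25. So Q = 36.75 and P = 10.625.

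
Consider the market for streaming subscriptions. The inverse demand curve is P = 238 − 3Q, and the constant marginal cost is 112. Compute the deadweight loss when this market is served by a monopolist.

DWL = 661.5

Perfect competition: P = MC = 112, so 238 − 3Q = 112 and Q = 42.
The monopolist equates marginal revenue to marginal cost: 238 − 6Q = 112, so Q = 21. From demand, P = 175.
DWL is the triangle between Q = 21 and Q = 42: ½·(42 − 21)·(175 − 112) = 661.5.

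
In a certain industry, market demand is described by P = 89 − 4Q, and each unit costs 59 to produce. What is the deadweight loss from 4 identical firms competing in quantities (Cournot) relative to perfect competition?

DWL = 4.5

Perfect competition: P = MC = 59, so 89 − 4Q = 59 and Q = 7.5.
With 4 symmetric Cournot firms, each firm's FOC gives 89 − 20q = 59, so q = 1.5, Q = 4·1.5 = 6, and P = 65.
DWL is the triangle between Q = 6 and Q = 7.5: ½·(7.5 − 6)·(65 − 59) = 4.5.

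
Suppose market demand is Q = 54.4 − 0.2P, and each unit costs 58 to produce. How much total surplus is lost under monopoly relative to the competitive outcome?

DWL = 1144.9

Inverting demand: P = 272 − 5Q.
Under competition P = MC = 58, so Q = (272 − 58)/5 = 42.8.
A monopolist chooses Q where MR = MC. MR = 272 − 10Q; setting this equal to 58 gives Q = 21.4 and P = 165.
DWL is the triangle between Q = 21.4 and Q = 42.8: ½·(42.8 − 21.4)·(165 − 58) = 1144.9.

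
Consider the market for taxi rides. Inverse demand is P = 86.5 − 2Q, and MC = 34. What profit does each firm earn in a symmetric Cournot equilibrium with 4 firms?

π_i = 55.125

In a 4-firm Cournot equilibrium, symmetry and the first-order condition give q = (86.5 − 34)/(10) = 5.25. So Q = 21 and P = 44.5.
Each firm's profit = (44.5 − 34)·5.25 = 55.125.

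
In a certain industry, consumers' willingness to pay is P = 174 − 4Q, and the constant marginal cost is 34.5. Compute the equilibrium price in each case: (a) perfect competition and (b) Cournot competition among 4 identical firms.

Perfect competition: P = MC = 34.5, so 174 − 4Q = 34.5 and Q = 34.875.
Cournot with 4 identical firms: the symmetric best-response condition is 174 − 20q = 34.5. Each firm produces q = 6.975, total output Q = 27.9, price P = 62.4.

Competition: P = 34.5; Cournot: P = 62.4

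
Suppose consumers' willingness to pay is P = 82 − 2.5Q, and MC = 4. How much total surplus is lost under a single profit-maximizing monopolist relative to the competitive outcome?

Perfect competition: P = MC = 4, so 82 − 2.5Q = 4 and Q = 31.2.
The monopolist equates marginal revenue to marginal cost: 82 − 5Q = 4, so Q = 15.6. From demand, P = 43.
DWL is the triangle between Q = 15.6 and Q = 31.2: ½·(31.2 − 15.6)·(43 − 4) = 304.2.

DWL = 304.2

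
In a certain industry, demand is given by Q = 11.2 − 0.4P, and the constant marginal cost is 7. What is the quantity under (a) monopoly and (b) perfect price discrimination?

Monopoly: Q = 4.2; Perfect PD: Q = 8.4

Inverting demand: P = 28 − 2.5Q.
A monopolist chooses Q where MR = MC. MR = 28 − 5Q; setting this equal to 7 gives Q = 4.2 and P = 17.5.
With perfect price discrimination, output is the efficient level Q = 8.4 (where demand meets MC), but every buyer pays their willingness to pay: CS = 0 and PS = total surplus.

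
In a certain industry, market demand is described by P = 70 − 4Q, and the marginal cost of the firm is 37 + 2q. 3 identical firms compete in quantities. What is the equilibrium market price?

Cournot with 3 identical firms: the symmetric best-response condition is 70 − 16q = 37 + 2q. Each firm produces q = 11/6, total output Q = 5.5, price P = 48.

P = 48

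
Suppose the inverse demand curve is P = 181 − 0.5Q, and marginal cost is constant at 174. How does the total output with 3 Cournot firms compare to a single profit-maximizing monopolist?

With 3 symmetric Cournot firms, each firm's FOC gives 181 − 2q = 174, so q = 3.5, Q = 3·3.5 = 10.5, and P = 175.75.
The monopolist equates marginal revenue to marginal cost: 181 − Q = 174, so Q = 7. From demand, P = 177.5.

Cournot: Q = 10.5; Monopoly: Q = 7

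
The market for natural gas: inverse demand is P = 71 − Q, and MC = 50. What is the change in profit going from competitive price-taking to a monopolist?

Profit rises by 110.25

Under competition P = MC = 50, so Q = (71 − 50)/1 = 21.
Profit = (50 − 50)·21 = 0.
A monopolist chooses Q where MR = MC. MR = 71 − 2Q; setting this equal to 50 gives Q = 10.5 and P = 60.5.
Profit = (60.5 − 50)·10.5 = 110.25.
Change in profit: 110.25 − 0 = 110.25.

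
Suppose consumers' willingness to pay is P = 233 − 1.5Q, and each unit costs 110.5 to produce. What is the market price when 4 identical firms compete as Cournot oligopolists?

P = 135

In a 4-firm Cournot equilibrium, symmetry and the first-order condition give q = (233 − 110.5)/(7.5) = 49/3. So Q = 196/3 and P = 135.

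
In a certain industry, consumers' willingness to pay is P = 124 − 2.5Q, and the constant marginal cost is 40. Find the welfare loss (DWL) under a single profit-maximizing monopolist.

Under competition P = MC = 40, so Q = (124 − 40)/2.5 = 33.6.
The monopolist equates marginal revenue to marginal cost: 124 − 5Q = 40, so Q = 16.8. From demand, P = 82.
DWL is the triangle between Q = 16.8 and Q = 33.6: ½·(33.6 − 16.8)·(82 − 40) = 352.8.

DWL = 352.8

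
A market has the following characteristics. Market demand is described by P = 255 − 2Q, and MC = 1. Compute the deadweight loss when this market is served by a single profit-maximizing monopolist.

DWL = 4032.25

Perfect competition: P = MC = 1, so 255 − 2Q = 1 and Q = 127.
A monopolist chooses Q where MR = MC. MR = 255 − 4Q; setting this equal to 1 gives Q = 63.5 and P = 128.
DWL is the triangle between Q = 63.5 and Q = 127: ½·(127 − 63.5)·(128 − 1) = 4032.25.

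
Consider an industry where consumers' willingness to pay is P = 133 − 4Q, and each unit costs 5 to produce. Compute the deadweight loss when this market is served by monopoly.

DWL = 512

Perfect competition: P = MC = 5, so 133 − 4Q = 5 and Q = 32.
Monopoly sets MR = MC: 133 − 8Q = 5 ⇒ Q = 16, P = 133 − 4·16 = 69.
DWL is the triangle between Q = 16 and Q = 32: ½·(32 − 16)·(69 − 5) = 512.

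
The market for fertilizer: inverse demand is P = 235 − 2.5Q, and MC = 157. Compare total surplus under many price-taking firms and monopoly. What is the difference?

Total surplus falls by 304.2

Under competition P = MC = 157, so Q = (235 − 157)/2.5 = 31.2.
CS = ½·(235 − 157)·31.2 = 1216.8; PS = (157 − 157)·31.2 = 0; TS = 1216.8.
The monopolist equates marginal revenue to marginal cost: 235 − 5Q = 157, so Q = 15.6. From demand, P = 196.
CS = ½·(235 − 196)·15.6 = 304.2; PS = (196 − 157)·15.6 = 608.4; TS = 912.6.
Change in total surplus: 912.6 − 1216.8 = −304.2.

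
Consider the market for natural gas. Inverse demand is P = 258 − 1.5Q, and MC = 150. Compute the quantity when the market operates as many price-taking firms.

Competitive firms price at marginal cost: P = 150, giving Q = 72.

Q = 72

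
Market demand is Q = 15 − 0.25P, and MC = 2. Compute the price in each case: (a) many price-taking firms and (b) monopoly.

Competition: P = 2; Monopoly: P = 31

Inverting demand: P = 60 − 4Q.
Under competition P = MC = 2, so Q = (60 − 2)/4 = 14.5.
The monopolist equates marginal revenue to marginal cost: 60 − 8Q = 2, so Q = 7.25. From demand, P = 31.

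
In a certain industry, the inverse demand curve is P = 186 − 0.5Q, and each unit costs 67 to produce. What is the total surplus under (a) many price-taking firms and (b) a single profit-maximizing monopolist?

Competitive firms price at marginal cost: P = 67, giving Q = 238.
CS = ½·(186 − 67)·238 = 14161; PS = (67 − 67)·238 = 0; TS = 14161.
The monopolist equates marginal revenue to marginal cost: 186 − Q = 67, so Q = 119. From demand, P = 126.5.
CS = ½·(186 − 126.5)·119 = 3540.25; PS = (126.5 − 67)·119 = 7080.5; TS = 10620.75.

Competition: TS = 14161; Monopoly: TS = 10620.75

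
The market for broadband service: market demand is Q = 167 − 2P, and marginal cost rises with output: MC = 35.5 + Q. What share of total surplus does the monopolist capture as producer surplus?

PS/TS = 0.8

Inverting demand: P = 83.5 − 0.5Q.
A monopolist chooses Q where MR = MC. MR = 83.5 − Q; setting this equal to 35.5 + Q gives Q = 24 and P = 71.5.
CS = ½·(83.5 − 71.5)·24 = 144.
PS = P·Q − VC(Q) = 71.5·24 − (35.5·24 + ½·1·24²) = 576.
Share captured = PS/TS = 576/720 = 0.8.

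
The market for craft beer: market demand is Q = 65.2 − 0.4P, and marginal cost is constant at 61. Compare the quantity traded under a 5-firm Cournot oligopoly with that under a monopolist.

Inverting demand: P = 163 − 2.5Q.
Cournot with 5 identical firms: the symmetric best-response condition is 163 − 15q = 61. Each firm produces q = 6.8, total output Q = 34, price P = 78.
The monopolist equates marginal revenue to marginal cost: 163 − 5Q = 61, so Q = 20.4. From demand, P = 112.

Cournot: Q = 34; Monopoly: Q = 20.4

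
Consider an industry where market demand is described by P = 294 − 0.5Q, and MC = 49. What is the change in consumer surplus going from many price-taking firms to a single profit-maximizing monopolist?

Perfect competition: P = MC = 49, so 294 − 0.5Q = 49 and Q = 490.
CS = ½·(294 − 49)·490 = 60025.
A monopolist chooses Q where MR = MC. MR = 294 − Q; setting this equal to 49 gives Q = 245 and P = 171.5.
CS = ½·(294 − 171.5)·245 = 15006.25.
Change in consumer surplus: 15006.25 − 60025 = −45018.75.

Consumer surplus falls by 45018.75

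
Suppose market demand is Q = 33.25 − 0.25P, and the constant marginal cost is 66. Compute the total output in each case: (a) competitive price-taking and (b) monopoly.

Inverting demand: P = 133 − 4Q.
Perfect competition: P = MC = 66, so 133 − 4Q = 66 and Q = 16.75.
The monopolist equates marginal revenue to marginal cost: 133 − 8Q = 66, so Q = 8.375. From demand, P = 99.5.

Competition: Q = 16.75; Monopoly: Q = 8.375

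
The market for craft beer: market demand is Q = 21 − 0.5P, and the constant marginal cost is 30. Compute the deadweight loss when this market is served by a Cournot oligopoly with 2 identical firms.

Inverting demand: P = 42 − 2Q.
Under competition P = MC = 30, so Q = (42 − 30)/2 = 6.
With 2 symmetric Cournot firms, each firm's FOC gives 42 − 6q = 30, so q = 2, Q = 2·2 = 4, and P = 34.
DWL is the triangle between Q = 4 and Q = 6: ½·(6 − 4)·(34 − 30) = 4.

DWL = 4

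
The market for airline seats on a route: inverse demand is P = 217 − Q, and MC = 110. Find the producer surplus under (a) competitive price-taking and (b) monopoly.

Competition: PS = 0; Monopoly: PS = 2862.25

Perfect competition: P = MC = 110, so 217 − Q = 110 and Q = 107.
PS = (110 − 110)·107 = 0.
A monopolist chooses Q where MR = MC. MR = 217 − 2Q; setting this equal to 110 gives Q = 53.5 and P = 163.5.
PS = (163.5 − 110)·53.5 = 2862.25.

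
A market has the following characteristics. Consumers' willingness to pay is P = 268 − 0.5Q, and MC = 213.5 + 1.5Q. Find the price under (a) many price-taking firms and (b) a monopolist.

Competition: P = 254.375; Monopoly: P = 257.1

Under competition P = MC: 268 − 0.5Q = 213.5 + 1.5Q ⇒ Q = 27.25, P = 254.375.
The monopolist equates marginal revenue to marginal cost: 268 − Q = 213.5 + 1.5Q, so Q = 21.8. From demand, P = 257.1.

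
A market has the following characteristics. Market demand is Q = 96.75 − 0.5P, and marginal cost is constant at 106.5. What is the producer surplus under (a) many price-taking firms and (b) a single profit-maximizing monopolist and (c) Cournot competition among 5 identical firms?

Competition: PS = 0; Monopoly: PS = 946.125; Cournot: PS = 525.625

Inverting demand: P = 193.5 − 2Q.
Competitive firms price at marginal cost: P = 106.5, giving Q = 43.5.
PS = (106.5 − 106.5)·43.5 = 0.
The monopolist equates marginal revenue to marginal cost: 193.5 − 4Q = 106.5, so Q = 21.75. From demand, P = 150.
PS = (150 − 106.5)·21.75 = 946.125.
In a 5-firm Cournot equilibrium, symmetry and the first-order condition give q = (193.5 − 106.5)/(12) = 7.25. So Q = 36.25 and P = 121.
PS = (121 − 106.5)·36.25 = 525.625.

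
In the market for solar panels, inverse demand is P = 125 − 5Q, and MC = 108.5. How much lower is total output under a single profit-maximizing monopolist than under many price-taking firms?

Competitive firms price at marginal cost: P = 108.5, giving Q = 3.3.
The monopolist equates marginal revenue to marginal cost: 125 − 10Q = 108.5, so Q = 1.65. From demand, P = 116.75.
Change in total output: 1.65 − 3.3 = −1.65.

Q falls by 1.65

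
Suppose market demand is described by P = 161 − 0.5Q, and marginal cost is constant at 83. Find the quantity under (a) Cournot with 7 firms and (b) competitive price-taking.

In a 7-firm Cournot equilibrium, symmetry and the first-order condition give q = (161 − 83)/(4) = 19.5. So Q = 136.5 and P = 92.75.
Perfect competition: P = MC = 83, so 161 − 0.5Q = 83 and Q = 156.

Cournot: Q = 136.5; Competition: Q = 156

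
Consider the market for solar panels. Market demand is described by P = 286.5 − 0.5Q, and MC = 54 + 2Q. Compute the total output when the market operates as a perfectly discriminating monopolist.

With perfect price discrimination, output is the efficient level Q = 93 (where demand meets MC), but every buyer pays their willingness to pay: CS = 0 and PS = total surplus.

Q = 93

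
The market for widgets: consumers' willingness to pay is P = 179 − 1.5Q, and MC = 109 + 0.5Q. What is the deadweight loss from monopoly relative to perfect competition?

Competitive equilibrium sets price equal to marginal cost: 179 − 1.5Q = 109 + 0.5Q, so Q = 35 and P = 126.5.
Monopoly sets MR = MC: 179 − 3Q = 109 + 0.5Q ⇒ Q = 20, P = 179 − 1.5·20 = 149.
CS = ½·(179 − 126.5)·35 = 918.75; PS = (126.5·35 − 109·35 − ½·0.5·35²) = 306.25; TS = 1225.
CS = ½·(179 − 149)·20 = 300; PS = (149·20 − 109·20 − ½·0.5·20²) = 700; TS = 1000.
DWL = 1225 − 1000 = 225.

DWL = 225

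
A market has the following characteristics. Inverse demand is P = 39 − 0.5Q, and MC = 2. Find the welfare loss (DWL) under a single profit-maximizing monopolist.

Under competition P = MC = 2, so Q = (39 − 2)/0.5 = 74.
A monopolist chooses Q where MR = MC. MR = 39 − Q; setting this equal to 2 gives Q = 37 and P = 20.5.
DWL is the triangle between Q = 37 and Q = 74: ½·(74 − 37)·(20.5 − 2) = 342.25.

DWL = 342.25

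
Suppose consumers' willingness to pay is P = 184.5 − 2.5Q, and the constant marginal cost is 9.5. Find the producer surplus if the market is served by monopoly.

PS = 3062.5

The monopolist equates marginal revenue to marginal cost: 184.5 − 5Q = 9.5, so Q = 35. From demand, P = 97.
PS = (97 − 9.5)·35 = 3062.5.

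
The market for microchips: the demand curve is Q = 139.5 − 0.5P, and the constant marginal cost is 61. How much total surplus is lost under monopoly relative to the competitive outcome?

Inverting demand: P = 279 − 2Q.
Perfect competition: P = MC = 61, so 279 − 2Q = 61 and Q = 109.
The monopolist equates marginal revenue to marginal cost: 279 − 4Q = 61, so Q = 54.5. From demand, P = 170.
DWL is the triangle between Q = 54.5 and Q = 109: ½·(109 − 54.5)·(170 − 61) = 2970.25.

DWL = 2970.25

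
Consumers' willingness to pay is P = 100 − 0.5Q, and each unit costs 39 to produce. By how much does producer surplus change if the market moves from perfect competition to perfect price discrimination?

PS rises by 3721

Perfect competition: P = MC = 39, so 100 − 0.5Q = 39 and Q = 122.
PS = (39 − 39)·122 = 0.
Under first-degree price discrimination the firm charges each unit its demand price and produces up to where P = MC, i.e. Q = 122. Consumer surplus is zero; producer surplus equals total surplus.
PS = ½·(100 − 39)·122 = 3721.
Change in producer surplus: 3721 − 0 = 3721.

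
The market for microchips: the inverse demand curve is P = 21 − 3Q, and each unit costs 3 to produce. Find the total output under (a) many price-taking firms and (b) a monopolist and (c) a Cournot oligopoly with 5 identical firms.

Competitive firms price at marginal cost: P = 3, giving Q = 6.
Monopoly sets MR = MC: 21 − 6Q = 3 ⇒ Q = 3, P = 21 − 3·3 = 12.
With 5 symmetric Cournot firms, each firm's FOC gives 21 − 18q = 3, so q = 1, Q = 5·1 = 5, and P = 6.

Competition: Q = 6; Monopoly: Q = 3; Cournot: Q = 5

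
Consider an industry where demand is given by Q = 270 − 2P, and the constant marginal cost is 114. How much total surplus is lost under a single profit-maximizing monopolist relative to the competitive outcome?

DWL = 110.25

Inverting demand: P = 135 − 0.5Q.
Competitive firms price at marginal cost: P = 114, giving Q = 42.
Monopoly sets MR = MC: 135 − Q = 114 ⇒ Q = 21, P = 135 − 0.5·21 = 124.5.
DWL is the triangle between Q = 21 and Q = 42: ½·(42 − 21)·(124.5 − 114) = 110.25.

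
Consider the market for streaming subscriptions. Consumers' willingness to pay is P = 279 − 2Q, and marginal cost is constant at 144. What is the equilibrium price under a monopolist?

P = 211.5

Monopoly sets MR = MC: 279 − 4Q = 144 ⇒ Q = 33.75, P = 279 − 2·33.75 = 211.5.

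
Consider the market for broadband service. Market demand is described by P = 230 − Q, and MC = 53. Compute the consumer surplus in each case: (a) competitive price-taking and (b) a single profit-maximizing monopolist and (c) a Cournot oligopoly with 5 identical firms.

Perfect competition: P = MC = 53, so 230 − Q = 53 and Q = 177.
CS = ½·(230 − 53)·177 = 15664.5.
Monopoly sets MR = MC: 230 − 2Q = 53 ⇒ Q = 88.5, P = 230 − 88.5 = 141.5.
CS = ½·(230 − 141.5)·88.5 = 3916.125.
Cournot with 5 identical firms: the symmetric best-response condition is 230 − 6q = 53. Each firm produces q = 29.5, total output Q = 147.5, price P = 82.5.
CS = ½·(230 − 82.5)·147.5 = 10878.125.

Competition: CS = 15664.5; Monopoly: CS = 3916.125; Cournot: CS = 10878.125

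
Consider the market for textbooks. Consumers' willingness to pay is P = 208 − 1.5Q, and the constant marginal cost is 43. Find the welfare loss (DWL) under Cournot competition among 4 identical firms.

Under competition P = MC = 43, so Q = (208 − 43)/1.5 = 110.
Cournot with 4 identical firms: the symmetric best-response condition is 208 − 7.5q = 43. Each firm produces q = 22, total output Q = 88, price P = 76.
DWL is the triangle between Q = 88 and Q = 110: ½·(110 − 88)·(76 − 43) = 363.

DWL = 363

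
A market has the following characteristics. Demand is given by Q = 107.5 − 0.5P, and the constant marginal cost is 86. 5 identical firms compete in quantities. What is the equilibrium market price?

Inverting demand: P = 215 − 2Q.
With 5 symmetric Cournot firms, each firm's FOC gives 215 − 12q = 86, so q = 10.75, Q = 5·10.75 = 53.75, and P = 107.5.

P = 107.5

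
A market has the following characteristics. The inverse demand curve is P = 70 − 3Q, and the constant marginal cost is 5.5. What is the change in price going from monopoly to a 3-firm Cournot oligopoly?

The monopolist equates marginal revenue to marginal cost: 70 − 6Q = 5.5, so Q = 10.75. From demand, P = 37.75.
With 3 symmetric Cournot firms, each firm's FOC gives 70 − 12q = 5.5, so q = 5.375, Q = 3·5.375 = 16.125, and P = 21.625.
Change in price: 21.625 − 37.75 = −16.125.

Price falls by 16.125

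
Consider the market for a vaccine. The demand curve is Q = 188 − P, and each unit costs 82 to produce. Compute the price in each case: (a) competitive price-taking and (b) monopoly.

Competition: P = 82; Monopoly: P = 135

Inverting demand: P = 188 − Q.
Under competition P = MC = 82, so Q = (188 − 82)/1 = 106.
Monopoly sets MR = MC: 188 − 2Q = 82 ⇒ Q = 53, P = 188 − 53 = 135.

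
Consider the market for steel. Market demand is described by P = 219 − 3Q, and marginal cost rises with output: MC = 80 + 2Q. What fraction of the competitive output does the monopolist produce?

Q_m/Q_c = 0.625

Monopoly sets MR = MC: 219 − 6Q = 80 + 2Q ⇒ Q = 17.375, P = 219 − 3·17.375 = 166.875.
Competitive equilibrium sets price equal to marginal cost: 219 − 3Q = 80 + 2Q, so Q = 27.8 and P = 135.6.
Ratio Q_m/Q_c = 17.375/27.8 = 0.625.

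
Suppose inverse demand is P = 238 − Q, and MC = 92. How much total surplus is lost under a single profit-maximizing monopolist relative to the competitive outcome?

DWL = 2664.5

Perfect competition: P = MC = 92, so 238 − Q = 92 and Q = 146.
A monopolist chooses Q where MR = MC. MR = 238 − 2Q; setting this equal to 92 gives Q = 73 and P = 165.
DWL is the triangle between Q = 73 and Q = 146: ½·(146 − 73)·(165 − 92) = 2664.5.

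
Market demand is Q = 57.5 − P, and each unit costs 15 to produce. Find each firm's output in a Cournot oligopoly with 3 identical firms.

Inverting demand: P = 57.5 − Q.
In a 3-firm Cournot equilibrium, symmetry and the first-order condition give q = (57.5 − 15)/(4) = 10.625. So Q = 31.875 and P = 25.625.

q_i = 10.625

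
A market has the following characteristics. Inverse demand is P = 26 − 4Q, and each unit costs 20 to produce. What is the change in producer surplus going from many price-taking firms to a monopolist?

PS rises by 2.25

Competitive firms price at marginal cost: P = 20, giving Q = 1.5.
PS = (20 − 20)·1.5 = 0.
The monopolist equates marginal revenue to marginal cost: 26 − 8Q = 20, so Q = 0.75. From demand, P = 23.
PS = (23 − 20)·0.75 = 2.25.
Change in producer surplus: 2.25 − 0 = 2.25.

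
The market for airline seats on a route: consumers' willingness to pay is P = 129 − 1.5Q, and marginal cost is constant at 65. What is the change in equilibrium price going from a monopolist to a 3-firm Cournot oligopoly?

Equilibrium price falls by 16

The monopolist equates marginal revenue to marginal cost: 129 − 3Q = 65, so Q = 64/3. From demand, P = 97.
Cournot with 3 identical firms: the symmetric best-response condition is 129 − 6q = 65. Each firm produces q = 32/3, total output Q = 32, price P = 81.
Change in equilibrium price: 81 − 97 = −16.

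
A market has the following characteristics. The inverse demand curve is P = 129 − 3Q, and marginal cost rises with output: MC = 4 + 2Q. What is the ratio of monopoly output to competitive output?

Q_m/Q_c = 0.625

Monopoly sets MR = MC: 129 − 6Q = 4 + 2Q ⇒ Q = 15.625, P = 129 − 3·15.625 = 82.125.
Competitive equilibrium sets price equal to marginal cost: 129 − 3Q = 4 + 2Q, so Q = 25 and P = 54.
Ratio Q_m/Q_c = 15.625/25 = 0.625.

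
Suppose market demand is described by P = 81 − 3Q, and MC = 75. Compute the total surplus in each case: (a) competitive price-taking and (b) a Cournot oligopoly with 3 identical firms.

Perfect competition: P = MC = 75, so 81 − 3Q = 75 and Q = 2.
CS = ½·(81 − 75)·2 = 6; PS = (75 − 75)·2 = 0; TS = 6.
In a 3-firm Cournot equilibrium, symmetry and the first-order condition give q = (81 − 75)/(12) = 0.5. So Q = 1.5 and P = 76.5.
CS = ½·(81 − 76.5)·1.5 = 3.375; PS = (76.5 − 75)·1.5 = 2.25; TS = 5.625.

Competition: TS = 6; Cournot: TS = 5.625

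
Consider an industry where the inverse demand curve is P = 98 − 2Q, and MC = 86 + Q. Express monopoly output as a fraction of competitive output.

The monopolist equates marginal revenue to marginal cost: 98 − 4Q = 86 + Q, so Q = 2.4. From demand, P = 93.2.
Competitive equilibrium sets price equal to marginal cost: 98 − 2Q = 86 + Q, so Q = 4 and P = 90.
Ratio Q_m/Q_c = 2.4/4 = 0.6.

Q_m/Q_c = 0.6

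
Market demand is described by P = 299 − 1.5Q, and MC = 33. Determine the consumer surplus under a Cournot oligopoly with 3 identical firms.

CS = 13266.75

Cournot with 3 identical firms: the symmetric best-response condition is 299 − 6q = 33. Each firm produces q = 133/3, total output Q = 133, price P = 99.5.
CS = ½·(299 − 99.5)·133 = 13266.75.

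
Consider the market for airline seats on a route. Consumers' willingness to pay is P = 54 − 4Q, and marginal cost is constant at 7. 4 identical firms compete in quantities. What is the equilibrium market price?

P = 16.4

Cournot with 4 identical firms: the symmetric best-response condition is 54 − 20q = 7. Each firm produces q = 2.35, total output Q = 9.4, price P = 16.4.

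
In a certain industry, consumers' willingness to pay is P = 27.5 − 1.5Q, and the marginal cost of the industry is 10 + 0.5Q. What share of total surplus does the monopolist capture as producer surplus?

Monopoly sets MR = MC: 27.5 − 3Q = 10 + 0.5Q ⇒ Q = 5, P = 27.5 − 1.5·5 = 20.
CS = ½·(27.5 − 20)·5 = 18.75.
PS = P·Q − VC(Q) = 20·5 − (10·5 + ½·0.5·5²) = 43.75.
Share captured = PS/TS = 43.75/62.5 = 0.7.

PS/TS = 0.7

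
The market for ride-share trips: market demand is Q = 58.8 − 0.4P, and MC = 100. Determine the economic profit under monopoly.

Profit = 220.9

Inverting demand: P = 147 − 2.5Q.
Monopoly sets MR = MC: 147 − 5Q = 100 ⇒ Q = 9.4, P = 147 − 2.5·9.4 = 123.5.
Profit = (123.5 − 100)·9.4 = 220.9.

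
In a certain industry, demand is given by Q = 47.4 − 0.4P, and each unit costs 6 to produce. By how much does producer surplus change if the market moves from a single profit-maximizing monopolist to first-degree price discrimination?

Producer surplus rises by 1265.625

Inverting demand: P = 118.5 − 2.5Q.
A monopolist chooses Q where MR = MC. MR = 118.5 − 5Q; setting this equal to 6 gives Q = 22.5 and P = 62.25.
PS = (62.25 − 6)·22.5 = 1265.625.
With perfect price discrimination, output is the efficient level Q = 45 (where demand meets MC), but every buyer pays their willingness to pay: CS = 0 and PS = total surplus.
PS = ½·(118.5 − 6)·45 = 2531.25.
Change in producer surplus: 2531.25 − 1265.625 = 1265.625.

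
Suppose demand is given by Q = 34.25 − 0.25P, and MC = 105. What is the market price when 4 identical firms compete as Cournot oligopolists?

P = 111.4

Inverting demand: P = 137 − 4Q.
Cournot with 4 identical firms: the symmetric best-response condition is 137 − 20q = 105. Each firm produces q = 1.6, total output Q = 6.4, price P = 111.4.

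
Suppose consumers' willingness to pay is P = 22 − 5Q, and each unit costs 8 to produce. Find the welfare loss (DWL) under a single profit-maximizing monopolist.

Competitive firms price at marginal cost: P = 8, giving Q = 2.8.
A monopolist chooses Q where MR = MC. MR = 22 − 10Q; setting this equal to 8 gives Q = 1.4 and P = 15.
DWL is the triangle between Q = 1.4 and Q = 2.8: ½·(2.8 − 1.4)·(15 − 8) = 4.9.

DWL = 4.9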